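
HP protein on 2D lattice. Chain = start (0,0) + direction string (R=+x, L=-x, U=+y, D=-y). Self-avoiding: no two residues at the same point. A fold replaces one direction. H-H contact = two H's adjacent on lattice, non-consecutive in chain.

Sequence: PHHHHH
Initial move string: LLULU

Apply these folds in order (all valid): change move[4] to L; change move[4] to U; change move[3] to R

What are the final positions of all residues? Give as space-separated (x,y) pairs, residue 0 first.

Answer: (0,0) (-1,0) (-2,0) (-2,1) (-1,1) (-1,2)

Derivation:
Initial moves: LLULU
Fold: move[4]->L => LLULL (positions: [(0, 0), (-1, 0), (-2, 0), (-2, 1), (-3, 1), (-4, 1)])
Fold: move[4]->U => LLULU (positions: [(0, 0), (-1, 0), (-2, 0), (-2, 1), (-3, 1), (-3, 2)])
Fold: move[3]->R => LLURU (positions: [(0, 0), (-1, 0), (-2, 0), (-2, 1), (-1, 1), (-1, 2)])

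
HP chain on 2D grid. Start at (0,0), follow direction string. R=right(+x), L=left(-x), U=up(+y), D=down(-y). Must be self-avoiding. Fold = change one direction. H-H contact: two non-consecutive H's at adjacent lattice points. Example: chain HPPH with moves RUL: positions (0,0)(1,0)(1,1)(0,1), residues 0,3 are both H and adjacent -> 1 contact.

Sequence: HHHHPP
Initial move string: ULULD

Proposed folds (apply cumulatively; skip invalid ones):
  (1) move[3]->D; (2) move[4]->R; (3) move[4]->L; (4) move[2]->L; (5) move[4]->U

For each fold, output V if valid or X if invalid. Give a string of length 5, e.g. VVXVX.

Initial: ULULD -> [(0, 0), (0, 1), (-1, 1), (-1, 2), (-2, 2), (-2, 1)]
Fold 1: move[3]->D => ULUDD INVALID (collision), skipped
Fold 2: move[4]->R => ULULR INVALID (collision), skipped
Fold 3: move[4]->L => ULULL VALID
Fold 4: move[2]->L => ULLLL VALID
Fold 5: move[4]->U => ULLLU VALID

Answer: XXVVV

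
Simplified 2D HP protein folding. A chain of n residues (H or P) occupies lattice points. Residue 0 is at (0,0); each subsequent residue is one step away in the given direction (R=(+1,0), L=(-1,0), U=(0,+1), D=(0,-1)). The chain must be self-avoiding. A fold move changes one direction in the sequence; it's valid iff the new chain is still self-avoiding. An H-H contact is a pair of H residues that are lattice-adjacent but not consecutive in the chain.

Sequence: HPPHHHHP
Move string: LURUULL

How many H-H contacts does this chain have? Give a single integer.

Positions: [(0, 0), (-1, 0), (-1, 1), (0, 1), (0, 2), (0, 3), (-1, 3), (-2, 3)]
H-H contact: residue 0 @(0,0) - residue 3 @(0, 1)

Answer: 1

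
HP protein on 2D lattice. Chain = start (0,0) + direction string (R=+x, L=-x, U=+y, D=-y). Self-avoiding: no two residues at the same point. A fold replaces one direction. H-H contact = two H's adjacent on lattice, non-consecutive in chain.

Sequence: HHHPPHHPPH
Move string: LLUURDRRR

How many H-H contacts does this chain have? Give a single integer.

Positions: [(0, 0), (-1, 0), (-2, 0), (-2, 1), (-2, 2), (-1, 2), (-1, 1), (0, 1), (1, 1), (2, 1)]
H-H contact: residue 1 @(-1,0) - residue 6 @(-1, 1)

Answer: 1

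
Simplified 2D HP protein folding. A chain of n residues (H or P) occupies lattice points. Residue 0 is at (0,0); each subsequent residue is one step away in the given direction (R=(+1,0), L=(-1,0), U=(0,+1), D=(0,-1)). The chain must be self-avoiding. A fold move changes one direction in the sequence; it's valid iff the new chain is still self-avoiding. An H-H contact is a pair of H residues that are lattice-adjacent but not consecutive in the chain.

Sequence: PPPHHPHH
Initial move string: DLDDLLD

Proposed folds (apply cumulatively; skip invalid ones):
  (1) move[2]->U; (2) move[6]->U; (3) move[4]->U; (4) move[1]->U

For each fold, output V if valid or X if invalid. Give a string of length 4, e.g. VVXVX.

Answer: XVXX

Derivation:
Initial: DLDDLLD -> [(0, 0), (0, -1), (-1, -1), (-1, -2), (-1, -3), (-2, -3), (-3, -3), (-3, -4)]
Fold 1: move[2]->U => DLUDLLD INVALID (collision), skipped
Fold 2: move[6]->U => DLDDLLU VALID
Fold 3: move[4]->U => DLDDULU INVALID (collision), skipped
Fold 4: move[1]->U => DUDDLLU INVALID (collision), skipped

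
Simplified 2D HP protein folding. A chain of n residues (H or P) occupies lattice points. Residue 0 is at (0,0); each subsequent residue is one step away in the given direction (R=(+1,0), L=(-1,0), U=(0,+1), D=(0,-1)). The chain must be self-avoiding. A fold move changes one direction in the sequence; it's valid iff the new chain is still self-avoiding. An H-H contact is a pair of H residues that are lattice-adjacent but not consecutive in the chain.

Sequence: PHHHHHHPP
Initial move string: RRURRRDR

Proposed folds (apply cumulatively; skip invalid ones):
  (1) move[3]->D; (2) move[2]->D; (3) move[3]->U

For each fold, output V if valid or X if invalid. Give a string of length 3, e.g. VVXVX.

Answer: XVX

Derivation:
Initial: RRURRRDR -> [(0, 0), (1, 0), (2, 0), (2, 1), (3, 1), (4, 1), (5, 1), (5, 0), (6, 0)]
Fold 1: move[3]->D => RRUDRRDR INVALID (collision), skipped
Fold 2: move[2]->D => RRDRRRDR VALID
Fold 3: move[3]->U => RRDURRDR INVALID (collision), skipped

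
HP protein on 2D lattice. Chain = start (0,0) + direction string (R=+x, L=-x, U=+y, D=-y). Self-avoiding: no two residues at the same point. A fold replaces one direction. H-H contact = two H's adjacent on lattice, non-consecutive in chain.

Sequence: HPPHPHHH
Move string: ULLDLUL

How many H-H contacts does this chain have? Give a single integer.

Answer: 1

Derivation:
Positions: [(0, 0), (0, 1), (-1, 1), (-2, 1), (-2, 0), (-3, 0), (-3, 1), (-4, 1)]
H-H contact: residue 3 @(-2,1) - residue 6 @(-3, 1)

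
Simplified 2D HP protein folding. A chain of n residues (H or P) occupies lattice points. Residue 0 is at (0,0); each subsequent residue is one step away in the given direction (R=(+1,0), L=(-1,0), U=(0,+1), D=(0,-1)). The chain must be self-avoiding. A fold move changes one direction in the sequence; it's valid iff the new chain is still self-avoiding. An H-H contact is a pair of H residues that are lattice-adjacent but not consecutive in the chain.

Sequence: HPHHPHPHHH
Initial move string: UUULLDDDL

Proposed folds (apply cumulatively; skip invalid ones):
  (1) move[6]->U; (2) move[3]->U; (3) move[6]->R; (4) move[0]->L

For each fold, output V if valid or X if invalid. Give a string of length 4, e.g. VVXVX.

Answer: XVXV

Derivation:
Initial: UUULLDDDL -> [(0, 0), (0, 1), (0, 2), (0, 3), (-1, 3), (-2, 3), (-2, 2), (-2, 1), (-2, 0), (-3, 0)]
Fold 1: move[6]->U => UUULLDUDL INVALID (collision), skipped
Fold 2: move[3]->U => UUUULDDDL VALID
Fold 3: move[6]->R => UUUULDRDL INVALID (collision), skipped
Fold 4: move[0]->L => LUUULDDDL VALID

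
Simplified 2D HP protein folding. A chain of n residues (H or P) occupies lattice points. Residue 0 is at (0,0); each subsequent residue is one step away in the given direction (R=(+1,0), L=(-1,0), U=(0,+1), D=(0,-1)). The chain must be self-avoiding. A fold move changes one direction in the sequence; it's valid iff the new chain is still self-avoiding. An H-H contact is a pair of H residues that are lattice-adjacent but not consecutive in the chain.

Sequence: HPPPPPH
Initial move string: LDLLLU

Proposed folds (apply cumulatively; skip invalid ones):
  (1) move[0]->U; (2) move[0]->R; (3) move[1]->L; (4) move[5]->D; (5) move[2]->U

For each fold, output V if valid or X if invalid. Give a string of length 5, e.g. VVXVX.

Answer: XVXVX

Derivation:
Initial: LDLLLU -> [(0, 0), (-1, 0), (-1, -1), (-2, -1), (-3, -1), (-4, -1), (-4, 0)]
Fold 1: move[0]->U => UDLLLU INVALID (collision), skipped
Fold 2: move[0]->R => RDLLLU VALID
Fold 3: move[1]->L => RLLLLU INVALID (collision), skipped
Fold 4: move[5]->D => RDLLLD VALID
Fold 5: move[2]->U => RDULLD INVALID (collision), skipped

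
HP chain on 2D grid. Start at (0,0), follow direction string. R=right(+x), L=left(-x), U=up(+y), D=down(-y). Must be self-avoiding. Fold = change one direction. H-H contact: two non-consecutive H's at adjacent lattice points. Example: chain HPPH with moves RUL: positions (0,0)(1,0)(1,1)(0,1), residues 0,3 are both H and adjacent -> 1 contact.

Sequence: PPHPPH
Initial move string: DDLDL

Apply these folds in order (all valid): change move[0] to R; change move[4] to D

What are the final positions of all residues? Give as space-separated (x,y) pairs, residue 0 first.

Initial moves: DDLDL
Fold: move[0]->R => RDLDL (positions: [(0, 0), (1, 0), (1, -1), (0, -1), (0, -2), (-1, -2)])
Fold: move[4]->D => RDLDD (positions: [(0, 0), (1, 0), (1, -1), (0, -1), (0, -2), (0, -3)])

Answer: (0,0) (1,0) (1,-1) (0,-1) (0,-2) (0,-3)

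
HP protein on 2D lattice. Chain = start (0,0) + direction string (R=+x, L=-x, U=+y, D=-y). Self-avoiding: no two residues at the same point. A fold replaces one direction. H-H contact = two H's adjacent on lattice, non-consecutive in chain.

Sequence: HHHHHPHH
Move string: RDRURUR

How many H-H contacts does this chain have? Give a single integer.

Positions: [(0, 0), (1, 0), (1, -1), (2, -1), (2, 0), (3, 0), (3, 1), (4, 1)]
H-H contact: residue 1 @(1,0) - residue 4 @(2, 0)

Answer: 1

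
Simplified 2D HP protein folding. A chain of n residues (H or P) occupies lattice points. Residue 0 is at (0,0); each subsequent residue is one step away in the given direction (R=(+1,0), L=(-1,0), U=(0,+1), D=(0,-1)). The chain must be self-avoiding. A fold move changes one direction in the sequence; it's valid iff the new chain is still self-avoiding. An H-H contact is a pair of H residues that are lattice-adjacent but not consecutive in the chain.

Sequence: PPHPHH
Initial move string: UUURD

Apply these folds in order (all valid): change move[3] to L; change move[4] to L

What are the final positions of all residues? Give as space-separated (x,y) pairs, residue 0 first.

Answer: (0,0) (0,1) (0,2) (0,3) (-1,3) (-2,3)

Derivation:
Initial moves: UUURD
Fold: move[3]->L => UUULD (positions: [(0, 0), (0, 1), (0, 2), (0, 3), (-1, 3), (-1, 2)])
Fold: move[4]->L => UUULL (positions: [(0, 0), (0, 1), (0, 2), (0, 3), (-1, 3), (-2, 3)])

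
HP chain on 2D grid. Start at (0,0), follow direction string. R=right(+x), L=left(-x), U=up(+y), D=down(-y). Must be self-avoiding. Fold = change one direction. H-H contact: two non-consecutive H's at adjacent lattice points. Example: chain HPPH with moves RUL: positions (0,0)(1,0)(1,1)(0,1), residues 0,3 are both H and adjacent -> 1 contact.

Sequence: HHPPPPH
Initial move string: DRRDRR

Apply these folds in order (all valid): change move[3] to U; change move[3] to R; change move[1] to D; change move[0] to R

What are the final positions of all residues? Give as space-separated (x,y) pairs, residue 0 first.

Initial moves: DRRDRR
Fold: move[3]->U => DRRURR (positions: [(0, 0), (0, -1), (1, -1), (2, -1), (2, 0), (3, 0), (4, 0)])
Fold: move[3]->R => DRRRRR (positions: [(0, 0), (0, -1), (1, -1), (2, -1), (3, -1), (4, -1), (5, -1)])
Fold: move[1]->D => DDRRRR (positions: [(0, 0), (0, -1), (0, -2), (1, -2), (2, -2), (3, -2), (4, -2)])
Fold: move[0]->R => RDRRRR (positions: [(0, 0), (1, 0), (1, -1), (2, -1), (3, -1), (4, -1), (5, -1)])

Answer: (0,0) (1,0) (1,-1) (2,-1) (3,-1) (4,-1) (5,-1)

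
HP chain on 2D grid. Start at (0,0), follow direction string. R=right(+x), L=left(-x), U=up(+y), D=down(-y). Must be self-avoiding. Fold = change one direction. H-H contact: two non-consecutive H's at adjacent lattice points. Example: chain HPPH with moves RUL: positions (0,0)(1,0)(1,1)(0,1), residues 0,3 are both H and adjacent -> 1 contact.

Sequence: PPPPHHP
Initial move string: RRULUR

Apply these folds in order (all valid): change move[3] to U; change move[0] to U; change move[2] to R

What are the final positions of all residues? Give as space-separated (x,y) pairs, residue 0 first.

Initial moves: RRULUR
Fold: move[3]->U => RRUUUR (positions: [(0, 0), (1, 0), (2, 0), (2, 1), (2, 2), (2, 3), (3, 3)])
Fold: move[0]->U => URUUUR (positions: [(0, 0), (0, 1), (1, 1), (1, 2), (1, 3), (1, 4), (2, 4)])
Fold: move[2]->R => URRUUR (positions: [(0, 0), (0, 1), (1, 1), (2, 1), (2, 2), (2, 3), (3, 3)])

Answer: (0,0) (0,1) (1,1) (2,1) (2,2) (2,3) (3,3)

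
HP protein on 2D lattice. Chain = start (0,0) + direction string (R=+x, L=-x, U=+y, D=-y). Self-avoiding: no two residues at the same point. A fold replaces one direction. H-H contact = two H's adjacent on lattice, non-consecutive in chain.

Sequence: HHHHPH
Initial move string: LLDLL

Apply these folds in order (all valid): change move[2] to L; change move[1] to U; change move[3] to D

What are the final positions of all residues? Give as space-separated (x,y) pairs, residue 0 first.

Answer: (0,0) (-1,0) (-1,1) (-2,1) (-2,0) (-3,0)

Derivation:
Initial moves: LLDLL
Fold: move[2]->L => LLLLL (positions: [(0, 0), (-1, 0), (-2, 0), (-3, 0), (-4, 0), (-5, 0)])
Fold: move[1]->U => LULLL (positions: [(0, 0), (-1, 0), (-1, 1), (-2, 1), (-3, 1), (-4, 1)])
Fold: move[3]->D => LULDL (positions: [(0, 0), (-1, 0), (-1, 1), (-2, 1), (-2, 0), (-3, 0)])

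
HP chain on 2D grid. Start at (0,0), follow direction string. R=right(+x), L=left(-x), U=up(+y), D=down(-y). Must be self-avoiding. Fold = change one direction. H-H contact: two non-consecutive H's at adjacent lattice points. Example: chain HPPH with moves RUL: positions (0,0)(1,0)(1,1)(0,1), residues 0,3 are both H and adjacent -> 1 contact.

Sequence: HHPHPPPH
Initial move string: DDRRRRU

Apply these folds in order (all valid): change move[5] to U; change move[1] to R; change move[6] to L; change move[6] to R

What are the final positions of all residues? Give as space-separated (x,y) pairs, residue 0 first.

Answer: (0,0) (0,-1) (1,-1) (2,-1) (3,-1) (4,-1) (4,0) (5,0)

Derivation:
Initial moves: DDRRRRU
Fold: move[5]->U => DDRRRUU (positions: [(0, 0), (0, -1), (0, -2), (1, -2), (2, -2), (3, -2), (3, -1), (3, 0)])
Fold: move[1]->R => DRRRRUU (positions: [(0, 0), (0, -1), (1, -1), (2, -1), (3, -1), (4, -1), (4, 0), (4, 1)])
Fold: move[6]->L => DRRRRUL (positions: [(0, 0), (0, -1), (1, -1), (2, -1), (3, -1), (4, -1), (4, 0), (3, 0)])
Fold: move[6]->R => DRRRRUR (positions: [(0, 0), (0, -1), (1, -1), (2, -1), (3, -1), (4, -1), (4, 0), (5, 0)])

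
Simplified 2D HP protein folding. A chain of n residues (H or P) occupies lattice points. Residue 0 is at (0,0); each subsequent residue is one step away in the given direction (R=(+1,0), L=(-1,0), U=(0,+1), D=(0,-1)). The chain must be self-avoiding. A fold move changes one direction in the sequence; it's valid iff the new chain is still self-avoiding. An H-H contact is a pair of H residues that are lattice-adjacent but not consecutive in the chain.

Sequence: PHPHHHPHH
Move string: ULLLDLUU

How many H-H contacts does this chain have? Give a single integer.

Positions: [(0, 0), (0, 1), (-1, 1), (-2, 1), (-3, 1), (-3, 0), (-4, 0), (-4, 1), (-4, 2)]
H-H contact: residue 4 @(-3,1) - residue 7 @(-4, 1)

Answer: 1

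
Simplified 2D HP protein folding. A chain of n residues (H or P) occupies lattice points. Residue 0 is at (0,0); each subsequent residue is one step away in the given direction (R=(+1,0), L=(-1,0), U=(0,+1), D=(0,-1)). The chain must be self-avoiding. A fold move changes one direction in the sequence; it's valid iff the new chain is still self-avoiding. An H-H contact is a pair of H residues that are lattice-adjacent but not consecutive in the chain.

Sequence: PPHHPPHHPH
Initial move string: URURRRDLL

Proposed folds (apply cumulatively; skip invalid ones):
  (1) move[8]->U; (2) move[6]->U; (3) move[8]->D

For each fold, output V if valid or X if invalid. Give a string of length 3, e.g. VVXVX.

Answer: XVX

Derivation:
Initial: URURRRDLL -> [(0, 0), (0, 1), (1, 1), (1, 2), (2, 2), (3, 2), (4, 2), (4, 1), (3, 1), (2, 1)]
Fold 1: move[8]->U => URURRRDLU INVALID (collision), skipped
Fold 2: move[6]->U => URURRRULL VALID
Fold 3: move[8]->D => URURRRULD INVALID (collision), skipped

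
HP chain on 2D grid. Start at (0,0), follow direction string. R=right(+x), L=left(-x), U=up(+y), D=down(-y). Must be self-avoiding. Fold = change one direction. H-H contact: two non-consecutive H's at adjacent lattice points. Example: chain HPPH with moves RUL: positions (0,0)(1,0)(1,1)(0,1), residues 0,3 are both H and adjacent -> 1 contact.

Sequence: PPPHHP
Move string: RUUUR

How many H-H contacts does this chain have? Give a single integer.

Answer: 0

Derivation:
Positions: [(0, 0), (1, 0), (1, 1), (1, 2), (1, 3), (2, 3)]
No H-H contacts found.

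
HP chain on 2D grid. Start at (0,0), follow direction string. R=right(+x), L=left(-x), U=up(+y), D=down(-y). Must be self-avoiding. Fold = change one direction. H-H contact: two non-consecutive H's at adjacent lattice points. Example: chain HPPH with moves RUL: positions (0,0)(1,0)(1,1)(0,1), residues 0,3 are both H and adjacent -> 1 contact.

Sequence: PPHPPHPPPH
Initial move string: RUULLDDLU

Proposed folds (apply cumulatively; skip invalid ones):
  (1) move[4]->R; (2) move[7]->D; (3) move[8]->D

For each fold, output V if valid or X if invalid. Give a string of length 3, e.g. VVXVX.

Answer: XXV

Derivation:
Initial: RUULLDDLU -> [(0, 0), (1, 0), (1, 1), (1, 2), (0, 2), (-1, 2), (-1, 1), (-1, 0), (-2, 0), (-2, 1)]
Fold 1: move[4]->R => RUULRDDLU INVALID (collision), skipped
Fold 2: move[7]->D => RUULLDDDU INVALID (collision), skipped
Fold 3: move[8]->D => RUULLDDLD VALID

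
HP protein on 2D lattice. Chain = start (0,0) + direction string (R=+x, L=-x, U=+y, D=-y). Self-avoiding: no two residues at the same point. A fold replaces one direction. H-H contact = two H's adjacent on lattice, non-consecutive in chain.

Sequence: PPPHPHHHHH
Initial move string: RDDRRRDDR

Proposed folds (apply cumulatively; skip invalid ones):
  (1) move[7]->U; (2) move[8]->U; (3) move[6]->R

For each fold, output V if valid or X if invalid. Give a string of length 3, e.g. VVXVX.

Answer: XXV

Derivation:
Initial: RDDRRRDDR -> [(0, 0), (1, 0), (1, -1), (1, -2), (2, -2), (3, -2), (4, -2), (4, -3), (4, -4), (5, -4)]
Fold 1: move[7]->U => RDDRRRDUR INVALID (collision), skipped
Fold 2: move[8]->U => RDDRRRDDU INVALID (collision), skipped
Fold 3: move[6]->R => RDDRRRRDR VALID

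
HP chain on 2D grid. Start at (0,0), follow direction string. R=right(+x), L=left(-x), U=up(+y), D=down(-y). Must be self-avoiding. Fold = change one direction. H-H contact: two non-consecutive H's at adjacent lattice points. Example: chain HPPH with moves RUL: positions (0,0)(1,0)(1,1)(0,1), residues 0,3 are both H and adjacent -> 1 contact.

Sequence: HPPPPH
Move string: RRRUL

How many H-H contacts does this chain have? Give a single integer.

Positions: [(0, 0), (1, 0), (2, 0), (3, 0), (3, 1), (2, 1)]
No H-H contacts found.

Answer: 0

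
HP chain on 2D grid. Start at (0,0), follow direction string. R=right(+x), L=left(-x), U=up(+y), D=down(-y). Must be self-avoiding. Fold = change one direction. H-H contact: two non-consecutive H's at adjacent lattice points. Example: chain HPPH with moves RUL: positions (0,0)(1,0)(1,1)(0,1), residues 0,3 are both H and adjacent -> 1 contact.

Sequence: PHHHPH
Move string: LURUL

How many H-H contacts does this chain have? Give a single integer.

Positions: [(0, 0), (-1, 0), (-1, 1), (0, 1), (0, 2), (-1, 2)]
H-H contact: residue 2 @(-1,1) - residue 5 @(-1, 2)

Answer: 1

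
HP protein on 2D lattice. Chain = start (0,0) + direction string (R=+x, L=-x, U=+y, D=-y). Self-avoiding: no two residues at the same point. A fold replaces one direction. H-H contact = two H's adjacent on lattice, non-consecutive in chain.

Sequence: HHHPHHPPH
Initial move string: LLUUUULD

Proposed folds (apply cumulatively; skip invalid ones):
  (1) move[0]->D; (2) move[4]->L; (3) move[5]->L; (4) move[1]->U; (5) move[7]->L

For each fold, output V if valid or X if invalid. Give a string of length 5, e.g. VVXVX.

Initial: LLUUUULD -> [(0, 0), (-1, 0), (-2, 0), (-2, 1), (-2, 2), (-2, 3), (-2, 4), (-3, 4), (-3, 3)]
Fold 1: move[0]->D => DLUUUULD VALID
Fold 2: move[4]->L => DLUULULD VALID
Fold 3: move[5]->L => DLUULLLD VALID
Fold 4: move[1]->U => DUUULLLD INVALID (collision), skipped
Fold 5: move[7]->L => DLUULLLL VALID

Answer: VVVXV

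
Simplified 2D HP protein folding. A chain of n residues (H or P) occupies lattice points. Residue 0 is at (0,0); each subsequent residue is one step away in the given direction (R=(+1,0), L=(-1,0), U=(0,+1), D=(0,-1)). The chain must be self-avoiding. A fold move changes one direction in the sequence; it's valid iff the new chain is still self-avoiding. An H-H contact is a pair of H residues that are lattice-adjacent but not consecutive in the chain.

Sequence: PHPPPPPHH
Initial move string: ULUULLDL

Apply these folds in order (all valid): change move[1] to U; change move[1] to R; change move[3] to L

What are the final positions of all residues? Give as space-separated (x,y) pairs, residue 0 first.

Answer: (0,0) (0,1) (1,1) (1,2) (0,2) (-1,2) (-2,2) (-2,1) (-3,1)

Derivation:
Initial moves: ULUULLDL
Fold: move[1]->U => UUUULLDL (positions: [(0, 0), (0, 1), (0, 2), (0, 3), (0, 4), (-1, 4), (-2, 4), (-2, 3), (-3, 3)])
Fold: move[1]->R => URUULLDL (positions: [(0, 0), (0, 1), (1, 1), (1, 2), (1, 3), (0, 3), (-1, 3), (-1, 2), (-2, 2)])
Fold: move[3]->L => URULLLDL (positions: [(0, 0), (0, 1), (1, 1), (1, 2), (0, 2), (-1, 2), (-2, 2), (-2, 1), (-3, 1)])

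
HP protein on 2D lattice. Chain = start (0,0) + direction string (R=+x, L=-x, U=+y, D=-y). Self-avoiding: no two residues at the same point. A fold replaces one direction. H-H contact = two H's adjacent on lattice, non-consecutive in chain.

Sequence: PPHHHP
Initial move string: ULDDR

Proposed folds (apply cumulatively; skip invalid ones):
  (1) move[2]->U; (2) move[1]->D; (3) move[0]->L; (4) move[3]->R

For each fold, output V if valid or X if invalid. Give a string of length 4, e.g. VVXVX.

Answer: XXVV

Derivation:
Initial: ULDDR -> [(0, 0), (0, 1), (-1, 1), (-1, 0), (-1, -1), (0, -1)]
Fold 1: move[2]->U => ULUDR INVALID (collision), skipped
Fold 2: move[1]->D => UDDDR INVALID (collision), skipped
Fold 3: move[0]->L => LLDDR VALID
Fold 4: move[3]->R => LLDRR VALID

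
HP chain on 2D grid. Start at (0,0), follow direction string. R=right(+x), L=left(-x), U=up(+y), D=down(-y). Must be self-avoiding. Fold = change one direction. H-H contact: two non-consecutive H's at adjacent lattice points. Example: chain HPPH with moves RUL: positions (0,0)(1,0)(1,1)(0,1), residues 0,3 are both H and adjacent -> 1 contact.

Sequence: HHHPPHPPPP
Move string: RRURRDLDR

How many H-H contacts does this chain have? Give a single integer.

Positions: [(0, 0), (1, 0), (2, 0), (2, 1), (3, 1), (4, 1), (4, 0), (3, 0), (3, -1), (4, -1)]
No H-H contacts found.

Answer: 0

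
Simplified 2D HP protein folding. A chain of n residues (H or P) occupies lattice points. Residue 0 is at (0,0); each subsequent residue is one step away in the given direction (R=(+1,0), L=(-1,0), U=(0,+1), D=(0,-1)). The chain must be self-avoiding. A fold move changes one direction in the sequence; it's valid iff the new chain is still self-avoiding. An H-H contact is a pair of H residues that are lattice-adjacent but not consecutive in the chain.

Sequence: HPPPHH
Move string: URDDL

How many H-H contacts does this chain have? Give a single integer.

Positions: [(0, 0), (0, 1), (1, 1), (1, 0), (1, -1), (0, -1)]
H-H contact: residue 0 @(0,0) - residue 5 @(0, -1)

Answer: 1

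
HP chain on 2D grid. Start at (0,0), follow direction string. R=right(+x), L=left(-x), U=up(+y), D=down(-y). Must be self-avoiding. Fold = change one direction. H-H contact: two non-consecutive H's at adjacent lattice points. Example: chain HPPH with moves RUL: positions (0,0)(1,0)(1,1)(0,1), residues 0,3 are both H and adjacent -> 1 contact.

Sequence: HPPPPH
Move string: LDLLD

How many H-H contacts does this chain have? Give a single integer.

Positions: [(0, 0), (-1, 0), (-1, -1), (-2, -1), (-3, -1), (-3, -2)]
No H-H contacts found.

Answer: 0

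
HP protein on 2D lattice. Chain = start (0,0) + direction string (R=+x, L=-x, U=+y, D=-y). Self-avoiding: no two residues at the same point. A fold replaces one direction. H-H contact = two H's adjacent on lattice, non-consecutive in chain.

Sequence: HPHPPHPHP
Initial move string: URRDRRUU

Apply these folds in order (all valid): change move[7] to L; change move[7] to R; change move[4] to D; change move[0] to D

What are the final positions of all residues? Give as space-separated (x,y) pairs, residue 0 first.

Initial moves: URRDRRUU
Fold: move[7]->L => URRDRRUL (positions: [(0, 0), (0, 1), (1, 1), (2, 1), (2, 0), (3, 0), (4, 0), (4, 1), (3, 1)])
Fold: move[7]->R => URRDRRUR (positions: [(0, 0), (0, 1), (1, 1), (2, 1), (2, 0), (3, 0), (4, 0), (4, 1), (5, 1)])
Fold: move[4]->D => URRDDRUR (positions: [(0, 0), (0, 1), (1, 1), (2, 1), (2, 0), (2, -1), (3, -1), (3, 0), (4, 0)])
Fold: move[0]->D => DRRDDRUR (positions: [(0, 0), (0, -1), (1, -1), (2, -1), (2, -2), (2, -3), (3, -3), (3, -2), (4, -2)])

Answer: (0,0) (0,-1) (1,-1) (2,-1) (2,-2) (2,-3) (3,-3) (3,-2) (4,-2)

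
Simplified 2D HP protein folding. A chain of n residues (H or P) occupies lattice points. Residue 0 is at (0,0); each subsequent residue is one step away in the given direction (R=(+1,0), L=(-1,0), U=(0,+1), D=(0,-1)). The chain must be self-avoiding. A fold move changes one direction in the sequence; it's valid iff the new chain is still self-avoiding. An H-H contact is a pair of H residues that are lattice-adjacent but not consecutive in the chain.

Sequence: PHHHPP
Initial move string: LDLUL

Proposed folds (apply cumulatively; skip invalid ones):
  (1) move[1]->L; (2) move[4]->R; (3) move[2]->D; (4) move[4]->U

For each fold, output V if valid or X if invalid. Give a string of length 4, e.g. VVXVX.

Initial: LDLUL -> [(0, 0), (-1, 0), (-1, -1), (-2, -1), (-2, 0), (-3, 0)]
Fold 1: move[1]->L => LLLUL VALID
Fold 2: move[4]->R => LLLUR VALID
Fold 3: move[2]->D => LLDUR INVALID (collision), skipped
Fold 4: move[4]->U => LLLUU VALID

Answer: VVXV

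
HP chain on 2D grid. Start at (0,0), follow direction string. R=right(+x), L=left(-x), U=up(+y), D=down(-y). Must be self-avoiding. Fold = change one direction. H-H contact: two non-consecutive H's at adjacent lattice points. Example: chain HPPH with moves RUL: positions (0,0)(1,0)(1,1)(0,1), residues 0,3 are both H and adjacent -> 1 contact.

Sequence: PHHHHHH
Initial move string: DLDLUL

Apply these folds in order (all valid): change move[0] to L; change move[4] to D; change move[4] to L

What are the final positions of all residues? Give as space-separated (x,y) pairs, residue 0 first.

Initial moves: DLDLUL
Fold: move[0]->L => LLDLUL (positions: [(0, 0), (-1, 0), (-2, 0), (-2, -1), (-3, -1), (-3, 0), (-4, 0)])
Fold: move[4]->D => LLDLDL (positions: [(0, 0), (-1, 0), (-2, 0), (-2, -1), (-3, -1), (-3, -2), (-4, -2)])
Fold: move[4]->L => LLDLLL (positions: [(0, 0), (-1, 0), (-2, 0), (-2, -1), (-3, -1), (-4, -1), (-5, -1)])

Answer: (0,0) (-1,0) (-2,0) (-2,-1) (-3,-1) (-4,-1) (-5,-1)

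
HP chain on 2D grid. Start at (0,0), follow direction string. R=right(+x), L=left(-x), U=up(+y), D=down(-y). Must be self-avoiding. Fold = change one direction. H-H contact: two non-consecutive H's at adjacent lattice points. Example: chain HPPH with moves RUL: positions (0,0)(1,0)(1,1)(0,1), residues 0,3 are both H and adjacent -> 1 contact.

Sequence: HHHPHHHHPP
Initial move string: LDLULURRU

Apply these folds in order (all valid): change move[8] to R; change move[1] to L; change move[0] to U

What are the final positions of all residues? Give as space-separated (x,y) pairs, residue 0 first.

Answer: (0,0) (0,1) (-1,1) (-2,1) (-2,2) (-3,2) (-3,3) (-2,3) (-1,3) (0,3)

Derivation:
Initial moves: LDLULURRU
Fold: move[8]->R => LDLULURRR (positions: [(0, 0), (-1, 0), (-1, -1), (-2, -1), (-2, 0), (-3, 0), (-3, 1), (-2, 1), (-1, 1), (0, 1)])
Fold: move[1]->L => LLLULURRR (positions: [(0, 0), (-1, 0), (-2, 0), (-3, 0), (-3, 1), (-4, 1), (-4, 2), (-3, 2), (-2, 2), (-1, 2)])
Fold: move[0]->U => ULLULURRR (positions: [(0, 0), (0, 1), (-1, 1), (-2, 1), (-2, 2), (-3, 2), (-3, 3), (-2, 3), (-1, 3), (0, 3)])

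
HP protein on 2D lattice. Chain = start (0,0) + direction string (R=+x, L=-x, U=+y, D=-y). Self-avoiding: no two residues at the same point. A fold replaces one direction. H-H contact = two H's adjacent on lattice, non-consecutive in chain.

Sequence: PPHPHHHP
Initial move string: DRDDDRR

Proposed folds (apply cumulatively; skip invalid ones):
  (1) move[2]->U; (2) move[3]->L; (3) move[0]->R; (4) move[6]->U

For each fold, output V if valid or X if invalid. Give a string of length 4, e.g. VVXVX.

Answer: XVVX

Derivation:
Initial: DRDDDRR -> [(0, 0), (0, -1), (1, -1), (1, -2), (1, -3), (1, -4), (2, -4), (3, -4)]
Fold 1: move[2]->U => DRUDDRR INVALID (collision), skipped
Fold 2: move[3]->L => DRDLDRR VALID
Fold 3: move[0]->R => RRDLDRR VALID
Fold 4: move[6]->U => RRDLDRU INVALID (collision), skipped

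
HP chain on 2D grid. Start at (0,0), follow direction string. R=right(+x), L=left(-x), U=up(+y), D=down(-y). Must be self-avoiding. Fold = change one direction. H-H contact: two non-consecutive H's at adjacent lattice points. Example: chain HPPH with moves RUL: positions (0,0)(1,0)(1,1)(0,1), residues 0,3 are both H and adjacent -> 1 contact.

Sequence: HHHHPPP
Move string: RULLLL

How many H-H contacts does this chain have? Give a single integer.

Answer: 1

Derivation:
Positions: [(0, 0), (1, 0), (1, 1), (0, 1), (-1, 1), (-2, 1), (-3, 1)]
H-H contact: residue 0 @(0,0) - residue 3 @(0, 1)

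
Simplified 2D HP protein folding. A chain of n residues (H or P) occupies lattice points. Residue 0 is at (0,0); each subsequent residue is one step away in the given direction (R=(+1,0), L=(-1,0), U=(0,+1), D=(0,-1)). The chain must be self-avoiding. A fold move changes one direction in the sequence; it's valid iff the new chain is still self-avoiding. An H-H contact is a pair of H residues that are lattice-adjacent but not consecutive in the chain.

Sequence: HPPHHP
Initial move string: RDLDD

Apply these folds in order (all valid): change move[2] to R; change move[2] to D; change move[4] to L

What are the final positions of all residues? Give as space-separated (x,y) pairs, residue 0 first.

Initial moves: RDLDD
Fold: move[2]->R => RDRDD (positions: [(0, 0), (1, 0), (1, -1), (2, -1), (2, -2), (2, -3)])
Fold: move[2]->D => RDDDD (positions: [(0, 0), (1, 0), (1, -1), (1, -2), (1, -3), (1, -4)])
Fold: move[4]->L => RDDDL (positions: [(0, 0), (1, 0), (1, -1), (1, -2), (1, -3), (0, -3)])

Answer: (0,0) (1,0) (1,-1) (1,-2) (1,-3) (0,-3)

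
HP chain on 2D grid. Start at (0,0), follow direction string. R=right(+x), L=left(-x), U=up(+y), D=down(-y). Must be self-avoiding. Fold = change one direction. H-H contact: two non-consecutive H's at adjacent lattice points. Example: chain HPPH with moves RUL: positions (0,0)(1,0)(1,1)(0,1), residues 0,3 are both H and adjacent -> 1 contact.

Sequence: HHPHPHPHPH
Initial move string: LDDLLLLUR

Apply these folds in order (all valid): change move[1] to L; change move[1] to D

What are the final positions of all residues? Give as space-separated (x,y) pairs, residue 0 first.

Initial moves: LDDLLLLUR
Fold: move[1]->L => LLDLLLLUR (positions: [(0, 0), (-1, 0), (-2, 0), (-2, -1), (-3, -1), (-4, -1), (-5, -1), (-6, -1), (-6, 0), (-5, 0)])
Fold: move[1]->D => LDDLLLLUR (positions: [(0, 0), (-1, 0), (-1, -1), (-1, -2), (-2, -2), (-3, -2), (-4, -2), (-5, -2), (-5, -1), (-4, -1)])

Answer: (0,0) (-1,0) (-1,-1) (-1,-2) (-2,-2) (-3,-2) (-4,-2) (-5,-2) (-5,-1) (-4,-1)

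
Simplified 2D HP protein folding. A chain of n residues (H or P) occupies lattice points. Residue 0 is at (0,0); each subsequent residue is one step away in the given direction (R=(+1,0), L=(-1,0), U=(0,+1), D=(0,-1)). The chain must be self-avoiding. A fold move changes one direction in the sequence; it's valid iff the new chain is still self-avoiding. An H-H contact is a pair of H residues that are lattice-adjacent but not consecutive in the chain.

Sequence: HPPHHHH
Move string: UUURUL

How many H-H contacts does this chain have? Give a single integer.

Positions: [(0, 0), (0, 1), (0, 2), (0, 3), (1, 3), (1, 4), (0, 4)]
H-H contact: residue 3 @(0,3) - residue 6 @(0, 4)

Answer: 1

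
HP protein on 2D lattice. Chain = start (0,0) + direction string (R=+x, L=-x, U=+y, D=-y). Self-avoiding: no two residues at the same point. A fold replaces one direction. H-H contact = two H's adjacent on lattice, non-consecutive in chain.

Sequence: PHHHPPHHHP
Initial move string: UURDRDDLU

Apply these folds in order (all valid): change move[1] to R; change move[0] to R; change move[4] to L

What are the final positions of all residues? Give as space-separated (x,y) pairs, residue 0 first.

Answer: (0,0) (1,0) (2,0) (3,0) (3,-1) (2,-1) (2,-2) (2,-3) (1,-3) (1,-2)

Derivation:
Initial moves: UURDRDDLU
Fold: move[1]->R => URRDRDDLU (positions: [(0, 0), (0, 1), (1, 1), (2, 1), (2, 0), (3, 0), (3, -1), (3, -2), (2, -2), (2, -1)])
Fold: move[0]->R => RRRDRDDLU (positions: [(0, 0), (1, 0), (2, 0), (3, 0), (3, -1), (4, -1), (4, -2), (4, -3), (3, -3), (3, -2)])
Fold: move[4]->L => RRRDLDDLU (positions: [(0, 0), (1, 0), (2, 0), (3, 0), (3, -1), (2, -1), (2, -2), (2, -3), (1, -3), (1, -2)])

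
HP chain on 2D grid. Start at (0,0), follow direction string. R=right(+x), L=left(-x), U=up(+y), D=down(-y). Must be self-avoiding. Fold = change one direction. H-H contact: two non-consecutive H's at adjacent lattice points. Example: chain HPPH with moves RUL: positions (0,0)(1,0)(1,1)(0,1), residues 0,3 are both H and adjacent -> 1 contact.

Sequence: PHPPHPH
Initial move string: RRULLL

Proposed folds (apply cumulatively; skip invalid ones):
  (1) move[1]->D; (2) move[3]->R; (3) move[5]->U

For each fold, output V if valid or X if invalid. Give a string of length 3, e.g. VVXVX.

Initial: RRULLL -> [(0, 0), (1, 0), (2, 0), (2, 1), (1, 1), (0, 1), (-1, 1)]
Fold 1: move[1]->D => RDULLL INVALID (collision), skipped
Fold 2: move[3]->R => RRURLL INVALID (collision), skipped
Fold 3: move[5]->U => RRULLU VALID

Answer: XXV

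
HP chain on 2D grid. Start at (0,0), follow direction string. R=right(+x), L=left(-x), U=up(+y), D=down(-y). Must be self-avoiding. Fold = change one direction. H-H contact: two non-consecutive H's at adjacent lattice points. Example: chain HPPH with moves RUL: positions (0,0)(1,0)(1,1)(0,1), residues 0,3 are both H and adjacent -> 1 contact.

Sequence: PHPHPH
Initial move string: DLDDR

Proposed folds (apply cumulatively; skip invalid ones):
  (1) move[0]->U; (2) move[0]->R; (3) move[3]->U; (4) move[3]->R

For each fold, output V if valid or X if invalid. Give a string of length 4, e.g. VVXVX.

Initial: DLDDR -> [(0, 0), (0, -1), (-1, -1), (-1, -2), (-1, -3), (0, -3)]
Fold 1: move[0]->U => ULDDR VALID
Fold 2: move[0]->R => RLDDR INVALID (collision), skipped
Fold 3: move[3]->U => ULDUR INVALID (collision), skipped
Fold 4: move[3]->R => ULDRR INVALID (collision), skipped

Answer: VXXX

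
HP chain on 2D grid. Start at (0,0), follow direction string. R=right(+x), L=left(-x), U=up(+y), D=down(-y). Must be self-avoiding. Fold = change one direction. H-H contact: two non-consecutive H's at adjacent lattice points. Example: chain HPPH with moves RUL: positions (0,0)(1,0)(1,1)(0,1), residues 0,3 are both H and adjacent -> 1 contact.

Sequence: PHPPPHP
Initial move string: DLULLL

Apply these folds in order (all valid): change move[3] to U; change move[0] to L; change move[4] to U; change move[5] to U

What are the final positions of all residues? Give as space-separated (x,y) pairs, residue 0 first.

Answer: (0,0) (-1,0) (-2,0) (-2,1) (-2,2) (-2,3) (-2,4)

Derivation:
Initial moves: DLULLL
Fold: move[3]->U => DLUULL (positions: [(0, 0), (0, -1), (-1, -1), (-1, 0), (-1, 1), (-2, 1), (-3, 1)])
Fold: move[0]->L => LLUULL (positions: [(0, 0), (-1, 0), (-2, 0), (-2, 1), (-2, 2), (-3, 2), (-4, 2)])
Fold: move[4]->U => LLUUUL (positions: [(0, 0), (-1, 0), (-2, 0), (-2, 1), (-2, 2), (-2, 3), (-3, 3)])
Fold: move[5]->U => LLUUUU (positions: [(0, 0), (-1, 0), (-2, 0), (-2, 1), (-2, 2), (-2, 3), (-2, 4)])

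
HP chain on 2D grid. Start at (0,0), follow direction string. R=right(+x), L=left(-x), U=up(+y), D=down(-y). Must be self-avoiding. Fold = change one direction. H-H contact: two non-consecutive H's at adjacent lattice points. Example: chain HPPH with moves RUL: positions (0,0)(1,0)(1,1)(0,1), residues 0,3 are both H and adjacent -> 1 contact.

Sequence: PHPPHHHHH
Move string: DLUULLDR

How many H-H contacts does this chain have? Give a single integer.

Answer: 1

Derivation:
Positions: [(0, 0), (0, -1), (-1, -1), (-1, 0), (-1, 1), (-2, 1), (-3, 1), (-3, 0), (-2, 0)]
H-H contact: residue 5 @(-2,1) - residue 8 @(-2, 0)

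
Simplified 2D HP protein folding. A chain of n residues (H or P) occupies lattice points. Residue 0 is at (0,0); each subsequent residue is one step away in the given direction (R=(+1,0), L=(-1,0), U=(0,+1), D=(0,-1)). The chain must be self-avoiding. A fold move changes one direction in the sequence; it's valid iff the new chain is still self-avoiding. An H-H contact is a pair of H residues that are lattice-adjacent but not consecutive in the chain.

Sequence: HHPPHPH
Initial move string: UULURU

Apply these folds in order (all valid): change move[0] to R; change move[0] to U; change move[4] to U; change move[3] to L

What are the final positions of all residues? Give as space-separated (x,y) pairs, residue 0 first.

Answer: (0,0) (0,1) (0,2) (-1,2) (-2,2) (-2,3) (-2,4)

Derivation:
Initial moves: UULURU
Fold: move[0]->R => RULURU (positions: [(0, 0), (1, 0), (1, 1), (0, 1), (0, 2), (1, 2), (1, 3)])
Fold: move[0]->U => UULURU (positions: [(0, 0), (0, 1), (0, 2), (-1, 2), (-1, 3), (0, 3), (0, 4)])
Fold: move[4]->U => UULUUU (positions: [(0, 0), (0, 1), (0, 2), (-1, 2), (-1, 3), (-1, 4), (-1, 5)])
Fold: move[3]->L => UULLUU (positions: [(0, 0), (0, 1), (0, 2), (-1, 2), (-2, 2), (-2, 3), (-2, 4)])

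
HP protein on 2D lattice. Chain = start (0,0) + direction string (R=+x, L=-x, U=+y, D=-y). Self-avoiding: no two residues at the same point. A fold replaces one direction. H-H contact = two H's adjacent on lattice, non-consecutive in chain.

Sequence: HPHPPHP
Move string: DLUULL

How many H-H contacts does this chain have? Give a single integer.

Answer: 0

Derivation:
Positions: [(0, 0), (0, -1), (-1, -1), (-1, 0), (-1, 1), (-2, 1), (-3, 1)]
No H-H contacts found.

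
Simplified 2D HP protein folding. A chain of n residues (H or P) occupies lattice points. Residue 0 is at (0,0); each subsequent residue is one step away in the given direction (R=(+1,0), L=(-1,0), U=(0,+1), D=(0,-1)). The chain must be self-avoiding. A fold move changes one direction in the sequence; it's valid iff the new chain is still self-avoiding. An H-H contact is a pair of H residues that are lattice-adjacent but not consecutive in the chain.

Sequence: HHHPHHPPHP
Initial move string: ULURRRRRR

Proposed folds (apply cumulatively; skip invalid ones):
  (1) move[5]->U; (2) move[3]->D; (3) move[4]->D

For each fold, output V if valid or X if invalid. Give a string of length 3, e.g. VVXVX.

Answer: VXX

Derivation:
Initial: ULURRRRRR -> [(0, 0), (0, 1), (-1, 1), (-1, 2), (0, 2), (1, 2), (2, 2), (3, 2), (4, 2), (5, 2)]
Fold 1: move[5]->U => ULURRURRR VALID
Fold 2: move[3]->D => ULUDRURRR INVALID (collision), skipped
Fold 3: move[4]->D => ULURDURRR INVALID (collision), skipped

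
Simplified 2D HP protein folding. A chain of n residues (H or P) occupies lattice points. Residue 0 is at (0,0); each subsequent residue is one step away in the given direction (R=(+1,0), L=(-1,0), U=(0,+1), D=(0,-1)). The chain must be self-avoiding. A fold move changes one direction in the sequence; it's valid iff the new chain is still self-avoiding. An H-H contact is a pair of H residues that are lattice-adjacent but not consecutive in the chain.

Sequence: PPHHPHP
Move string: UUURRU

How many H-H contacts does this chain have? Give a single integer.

Positions: [(0, 0), (0, 1), (0, 2), (0, 3), (1, 3), (2, 3), (2, 4)]
No H-H contacts found.

Answer: 0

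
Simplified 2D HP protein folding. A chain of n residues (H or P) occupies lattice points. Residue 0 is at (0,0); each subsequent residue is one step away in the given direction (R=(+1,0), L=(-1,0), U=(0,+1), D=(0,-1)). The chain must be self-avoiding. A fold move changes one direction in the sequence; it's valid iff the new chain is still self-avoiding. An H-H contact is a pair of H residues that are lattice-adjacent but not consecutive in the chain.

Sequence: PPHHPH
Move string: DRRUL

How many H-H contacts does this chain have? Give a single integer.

Answer: 1

Derivation:
Positions: [(0, 0), (0, -1), (1, -1), (2, -1), (2, 0), (1, 0)]
H-H contact: residue 2 @(1,-1) - residue 5 @(1, 0)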